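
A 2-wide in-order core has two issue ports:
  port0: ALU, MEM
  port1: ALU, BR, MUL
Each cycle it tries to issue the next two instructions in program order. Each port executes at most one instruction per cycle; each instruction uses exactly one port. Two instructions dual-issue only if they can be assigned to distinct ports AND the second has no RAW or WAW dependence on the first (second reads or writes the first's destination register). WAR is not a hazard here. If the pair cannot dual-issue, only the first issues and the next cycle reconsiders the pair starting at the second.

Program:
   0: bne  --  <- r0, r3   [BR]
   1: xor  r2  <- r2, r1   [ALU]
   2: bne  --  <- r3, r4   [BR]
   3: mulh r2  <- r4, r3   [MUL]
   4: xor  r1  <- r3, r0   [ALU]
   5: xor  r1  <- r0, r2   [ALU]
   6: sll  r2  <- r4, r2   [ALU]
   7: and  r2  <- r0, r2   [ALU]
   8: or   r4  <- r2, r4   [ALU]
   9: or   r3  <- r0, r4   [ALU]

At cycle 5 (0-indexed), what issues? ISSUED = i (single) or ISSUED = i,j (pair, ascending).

ISSUED = 8

[0] i0&i1  bne.BR+xor.ALU  -- 2-wide
[1] i2  bne.BR  -- no-port BR/MUL
[2] i3&i4  mulh.MUL+xor.ALU  -- 2-wide
[3] i5&i6  xor.ALU+sll.ALU  -- 2-wide
[4] i7  and.ALU  -- RAW r2
[5] i8  or.ALU  -- RAW r4
[6] i9  or.ALU  -- tail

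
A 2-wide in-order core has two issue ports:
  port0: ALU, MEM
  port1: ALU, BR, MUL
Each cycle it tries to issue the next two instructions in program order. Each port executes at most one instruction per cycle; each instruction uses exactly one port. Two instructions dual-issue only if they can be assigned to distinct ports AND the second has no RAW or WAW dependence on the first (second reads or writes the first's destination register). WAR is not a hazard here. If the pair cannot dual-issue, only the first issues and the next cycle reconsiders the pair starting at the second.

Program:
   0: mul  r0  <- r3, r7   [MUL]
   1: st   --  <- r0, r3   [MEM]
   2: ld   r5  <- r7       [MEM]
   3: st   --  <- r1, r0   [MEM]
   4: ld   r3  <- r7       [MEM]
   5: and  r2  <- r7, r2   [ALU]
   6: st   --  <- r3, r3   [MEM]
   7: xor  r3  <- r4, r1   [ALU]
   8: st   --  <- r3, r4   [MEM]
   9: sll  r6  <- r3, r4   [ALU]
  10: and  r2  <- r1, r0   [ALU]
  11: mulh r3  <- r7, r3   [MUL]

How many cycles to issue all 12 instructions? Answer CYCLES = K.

CYCLES = 8

  cy0 -> i0 (mul.MUL) RAW r0
  cy1 -> i1 (st.MEM) no-port MEM/MEM
  cy2 -> i2 (ld.MEM) no-port MEM/MEM
  cy3 -> i3 (st.MEM) no-port MEM/MEM
  cy4 -> i4&i5 (ld.MEM/and.ALU) 2-wide
  cy5 -> i6&i7 (st.MEM/xor.ALU) 2-wide
  cy6 -> i8&i9 (st.MEM/sll.ALU) 2-wide
  cy7 -> i10&i11 (and.ALU/mulh.MUL) 2-wide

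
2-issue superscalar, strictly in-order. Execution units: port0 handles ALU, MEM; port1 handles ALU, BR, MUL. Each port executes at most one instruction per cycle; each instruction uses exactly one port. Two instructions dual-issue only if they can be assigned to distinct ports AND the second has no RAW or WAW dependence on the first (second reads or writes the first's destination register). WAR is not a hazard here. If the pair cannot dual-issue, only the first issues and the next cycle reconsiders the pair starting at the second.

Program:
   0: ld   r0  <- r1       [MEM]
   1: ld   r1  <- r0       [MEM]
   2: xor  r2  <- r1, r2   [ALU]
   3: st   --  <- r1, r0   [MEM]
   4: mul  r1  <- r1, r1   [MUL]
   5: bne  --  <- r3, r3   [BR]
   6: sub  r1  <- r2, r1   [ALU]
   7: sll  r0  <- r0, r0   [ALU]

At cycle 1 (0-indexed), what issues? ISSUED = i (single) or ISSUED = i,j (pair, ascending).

  cy0 -> i0 (ld.MEM) no-port MEM/MEM
  cy1 -> i1 (ld.MEM) RAW r1
  cy2 -> i2,i3 (xor.ALU st.MEM) dual
  cy3 -> i4 (mul.MUL) no-port MUL/BR
  cy4 -> i5,i6 (bne.BR sub.ALU) dual
  cy5 -> i7 (sll.ALU) tail

ISSUED = 1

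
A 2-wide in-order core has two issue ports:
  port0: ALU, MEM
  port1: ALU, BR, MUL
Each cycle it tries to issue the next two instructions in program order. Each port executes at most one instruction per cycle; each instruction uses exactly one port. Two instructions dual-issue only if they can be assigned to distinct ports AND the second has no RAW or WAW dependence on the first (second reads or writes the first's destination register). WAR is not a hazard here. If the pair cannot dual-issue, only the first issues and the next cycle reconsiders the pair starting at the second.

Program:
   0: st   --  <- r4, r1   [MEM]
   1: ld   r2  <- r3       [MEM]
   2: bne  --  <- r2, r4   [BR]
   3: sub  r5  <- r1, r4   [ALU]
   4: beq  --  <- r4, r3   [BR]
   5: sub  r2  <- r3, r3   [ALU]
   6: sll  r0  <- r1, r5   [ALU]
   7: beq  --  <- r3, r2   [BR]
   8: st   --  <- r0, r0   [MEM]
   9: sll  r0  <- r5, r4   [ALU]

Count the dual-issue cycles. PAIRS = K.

  cy0 -> i0 (st) no-port MEM/MEM
  cy1 -> i1 (ld) RAW r2
  cy2 -> i2/i3 (bne+sub) 2-wide
  cy3 -> i4/i5 (beq+sub) 2-wide
  cy4 -> i6/i7 (sll+beq) 2-wide
  cy5 -> i8/i9 (st+sll) 2-wide

PAIRS = 4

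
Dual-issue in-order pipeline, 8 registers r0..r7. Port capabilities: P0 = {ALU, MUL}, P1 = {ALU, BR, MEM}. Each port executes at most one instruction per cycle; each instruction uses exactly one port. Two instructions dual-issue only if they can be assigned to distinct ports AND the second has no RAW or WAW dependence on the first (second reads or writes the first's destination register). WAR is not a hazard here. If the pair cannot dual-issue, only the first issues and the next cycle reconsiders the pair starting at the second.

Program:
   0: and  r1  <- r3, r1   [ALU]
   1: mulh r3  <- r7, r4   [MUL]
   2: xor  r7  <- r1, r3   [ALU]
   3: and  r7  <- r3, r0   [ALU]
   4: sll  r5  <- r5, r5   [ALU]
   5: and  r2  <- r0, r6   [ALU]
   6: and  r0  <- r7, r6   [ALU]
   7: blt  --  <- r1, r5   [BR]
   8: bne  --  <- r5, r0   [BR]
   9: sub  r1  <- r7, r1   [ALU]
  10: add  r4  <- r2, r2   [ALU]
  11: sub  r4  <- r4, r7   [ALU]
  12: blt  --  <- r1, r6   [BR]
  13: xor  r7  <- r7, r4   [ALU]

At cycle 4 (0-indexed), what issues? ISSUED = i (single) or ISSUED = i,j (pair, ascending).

ISSUED = 7

0. and.ALU+mulh.MUL @i0,i1  | dual
1. xor.ALU @i2  | WAW r7
2. and.ALU+sll.ALU @i3,i4  | dual
3. and.ALU+and.ALU @i5,i6  | dual
4. blt.BR @i7  | no-port BR/BR
5. bne.BR+sub.ALU @i8,i9  | dual
6. add.ALU @i10  | RAW+WAW r4
7. sub.ALU+blt.BR @i11,i12  | dual
8. xor.ALU @i13  | tail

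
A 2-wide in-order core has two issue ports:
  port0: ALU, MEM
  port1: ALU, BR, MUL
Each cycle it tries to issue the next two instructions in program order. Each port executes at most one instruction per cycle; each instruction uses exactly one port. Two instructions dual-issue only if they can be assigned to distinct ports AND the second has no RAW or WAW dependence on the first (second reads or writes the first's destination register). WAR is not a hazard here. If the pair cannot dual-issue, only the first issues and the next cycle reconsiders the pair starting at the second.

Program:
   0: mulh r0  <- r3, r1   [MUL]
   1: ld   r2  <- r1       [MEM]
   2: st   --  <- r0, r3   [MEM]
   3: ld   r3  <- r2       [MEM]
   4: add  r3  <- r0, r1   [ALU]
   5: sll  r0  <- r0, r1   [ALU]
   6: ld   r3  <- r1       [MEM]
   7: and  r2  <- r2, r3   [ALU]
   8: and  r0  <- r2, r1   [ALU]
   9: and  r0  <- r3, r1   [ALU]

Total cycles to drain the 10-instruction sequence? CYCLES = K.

CYCLES = 8

#0 head=0: mulh+ld i0/i1 2-wide
#1 head=2: st i2 no-port MEM/MEM
#2 head=3: ld i3 WAW r3
#3 head=4: add+sll i4/i5 2-wide
#4 head=6: ld i6 RAW r3
#5 head=7: and i7 RAW r2
#6 head=8: and i8 WAW r0
#7 head=9: and i9 tail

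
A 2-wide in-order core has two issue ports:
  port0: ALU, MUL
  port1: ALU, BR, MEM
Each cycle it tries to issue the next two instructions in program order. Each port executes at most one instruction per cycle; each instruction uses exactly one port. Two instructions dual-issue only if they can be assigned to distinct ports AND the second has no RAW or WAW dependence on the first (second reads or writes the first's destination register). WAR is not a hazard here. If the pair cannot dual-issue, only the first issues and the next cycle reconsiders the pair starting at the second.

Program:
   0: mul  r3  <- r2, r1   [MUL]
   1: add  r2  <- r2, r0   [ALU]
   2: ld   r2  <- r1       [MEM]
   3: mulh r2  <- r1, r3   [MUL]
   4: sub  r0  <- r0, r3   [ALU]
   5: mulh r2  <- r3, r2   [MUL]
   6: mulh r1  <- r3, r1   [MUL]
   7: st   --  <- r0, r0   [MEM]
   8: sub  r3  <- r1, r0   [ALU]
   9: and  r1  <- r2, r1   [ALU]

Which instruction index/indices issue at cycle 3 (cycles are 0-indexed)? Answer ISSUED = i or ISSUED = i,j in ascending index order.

ISSUED = 5

0. mul.MUL add.ALU @i0&i1  | pair
1. ld.MEM @i2  | WAW r2
2. mulh.MUL sub.ALU @i3&i4  | pair
3. mulh.MUL @i5  | no-port MUL/MUL
4. mulh.MUL st.MEM @i6&i7  | pair
5. sub.ALU and.ALU @i8&i9  | pair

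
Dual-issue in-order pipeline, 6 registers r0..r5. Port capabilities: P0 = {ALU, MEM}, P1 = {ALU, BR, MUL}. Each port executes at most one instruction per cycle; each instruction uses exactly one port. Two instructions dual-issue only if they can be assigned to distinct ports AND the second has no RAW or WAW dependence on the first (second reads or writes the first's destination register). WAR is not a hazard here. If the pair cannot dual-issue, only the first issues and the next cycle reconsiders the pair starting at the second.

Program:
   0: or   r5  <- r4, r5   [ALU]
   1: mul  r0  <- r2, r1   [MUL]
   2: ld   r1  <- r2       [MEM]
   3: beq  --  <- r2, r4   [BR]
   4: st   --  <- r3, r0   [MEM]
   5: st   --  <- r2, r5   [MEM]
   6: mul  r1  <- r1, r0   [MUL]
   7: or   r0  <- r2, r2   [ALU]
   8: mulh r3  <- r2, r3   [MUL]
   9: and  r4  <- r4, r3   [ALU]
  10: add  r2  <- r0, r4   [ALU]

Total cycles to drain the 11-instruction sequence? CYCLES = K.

#0 head=0: or.ALU+mul.MUL i0&i1 dual
#1 head=2: ld.MEM+beq.BR i2&i3 dual
#2 head=4: st.MEM i4 no-port MEM/MEM
#3 head=5: st.MEM+mul.MUL i5&i6 dual
#4 head=7: or.ALU+mulh.MUL i7&i8 dual
#5 head=9: and.ALU i9 RAW r4
#6 head=10: add.ALU i10 tail

CYCLES = 7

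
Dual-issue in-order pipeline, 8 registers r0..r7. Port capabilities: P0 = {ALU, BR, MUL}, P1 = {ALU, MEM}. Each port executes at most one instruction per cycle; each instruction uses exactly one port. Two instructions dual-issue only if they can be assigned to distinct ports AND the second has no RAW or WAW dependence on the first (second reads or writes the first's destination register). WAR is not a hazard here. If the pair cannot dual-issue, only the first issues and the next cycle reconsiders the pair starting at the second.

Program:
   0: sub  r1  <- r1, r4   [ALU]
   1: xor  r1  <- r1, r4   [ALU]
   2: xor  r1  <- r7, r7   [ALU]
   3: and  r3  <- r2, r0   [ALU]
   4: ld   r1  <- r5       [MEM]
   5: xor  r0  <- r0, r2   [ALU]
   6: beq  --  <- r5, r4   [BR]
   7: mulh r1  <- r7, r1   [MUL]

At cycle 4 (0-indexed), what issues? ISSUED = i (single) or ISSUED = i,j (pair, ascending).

c0: i0 sub  RAW+WAW r1
c1: i1 xor  WAW r1
c2: i2/i3 xor and  dual
c3: i4/i5 ld xor  dual
c4: i6 beq  no-port BR/MUL
c5: i7 mulh  tail

ISSUED = 6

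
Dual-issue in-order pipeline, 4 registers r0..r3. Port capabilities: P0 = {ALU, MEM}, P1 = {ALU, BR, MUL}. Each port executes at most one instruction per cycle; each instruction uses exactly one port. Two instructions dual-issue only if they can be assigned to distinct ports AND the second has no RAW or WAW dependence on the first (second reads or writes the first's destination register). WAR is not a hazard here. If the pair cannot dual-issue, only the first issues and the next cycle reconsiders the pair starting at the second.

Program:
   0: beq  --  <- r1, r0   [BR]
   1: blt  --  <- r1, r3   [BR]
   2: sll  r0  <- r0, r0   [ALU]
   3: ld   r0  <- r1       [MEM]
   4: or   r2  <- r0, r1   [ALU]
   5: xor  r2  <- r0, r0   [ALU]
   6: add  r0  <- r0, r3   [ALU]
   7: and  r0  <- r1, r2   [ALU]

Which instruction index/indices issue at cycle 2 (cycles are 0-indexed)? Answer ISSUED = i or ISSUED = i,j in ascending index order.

ISSUED = 3

t=0 i0:beq.BR ; no-port BR/BR
t=1 i1/i2:blt.BR;sll.ALU ; dual
t=2 i3:ld.MEM ; RAW r0
t=3 i4:or.ALU ; WAW r2
t=4 i5/i6:xor.ALU;add.ALU ; dual
t=5 i7:and.ALU ; tail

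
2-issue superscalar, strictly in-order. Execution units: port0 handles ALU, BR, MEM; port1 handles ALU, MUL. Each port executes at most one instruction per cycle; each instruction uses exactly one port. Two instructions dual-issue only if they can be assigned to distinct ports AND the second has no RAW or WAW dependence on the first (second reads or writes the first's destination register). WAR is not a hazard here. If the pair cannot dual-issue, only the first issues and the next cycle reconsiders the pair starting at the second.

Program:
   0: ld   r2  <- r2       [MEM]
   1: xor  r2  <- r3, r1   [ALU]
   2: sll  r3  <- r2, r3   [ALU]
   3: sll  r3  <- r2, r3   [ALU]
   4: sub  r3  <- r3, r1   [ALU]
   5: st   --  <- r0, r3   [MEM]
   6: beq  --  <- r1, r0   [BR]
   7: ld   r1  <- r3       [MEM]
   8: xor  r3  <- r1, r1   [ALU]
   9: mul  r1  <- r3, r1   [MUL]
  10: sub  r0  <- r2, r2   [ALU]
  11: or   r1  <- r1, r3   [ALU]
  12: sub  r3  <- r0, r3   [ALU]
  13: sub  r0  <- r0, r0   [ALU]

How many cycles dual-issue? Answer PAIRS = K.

t=0 i0:ld.MEM ; WAW r2
t=1 i1:xor.ALU ; RAW r2
t=2 i2:sll.ALU ; RAW+WAW r3
t=3 i3:sll.ALU ; RAW+WAW r3
t=4 i4:sub.ALU ; RAW r3
t=5 i5:st.MEM ; no-port MEM/BR
t=6 i6:beq.BR ; no-port BR/MEM
t=7 i7:ld.MEM ; RAW r1
t=8 i8:xor.ALU ; RAW r3
t=9 i9+i10:mul.MUL;sub.ALU ; 2-wide
t=10 i11+i12:or.ALU;sub.ALU ; 2-wide
t=11 i13:sub.ALU ; tail

PAIRS = 2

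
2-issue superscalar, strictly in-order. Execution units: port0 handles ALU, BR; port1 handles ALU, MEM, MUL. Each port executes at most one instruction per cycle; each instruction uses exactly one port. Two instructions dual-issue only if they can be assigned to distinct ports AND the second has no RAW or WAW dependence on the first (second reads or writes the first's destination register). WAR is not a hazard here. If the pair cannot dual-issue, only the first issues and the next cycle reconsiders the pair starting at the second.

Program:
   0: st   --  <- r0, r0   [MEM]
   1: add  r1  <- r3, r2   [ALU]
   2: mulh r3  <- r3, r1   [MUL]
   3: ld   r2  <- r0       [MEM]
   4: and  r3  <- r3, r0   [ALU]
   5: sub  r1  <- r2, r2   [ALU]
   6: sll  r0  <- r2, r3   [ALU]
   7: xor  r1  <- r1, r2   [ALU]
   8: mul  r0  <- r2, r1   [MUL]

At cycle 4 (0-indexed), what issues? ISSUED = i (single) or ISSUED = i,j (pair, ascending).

ISSUED = 7

0. st+add @i0,i1  | 2-wide
1. mulh @i2  | no-port MUL/MEM
2. ld+and @i3,i4  | 2-wide
3. sub+sll @i5,i6  | 2-wide
4. xor @i7  | RAW r1
5. mul @i8  | tail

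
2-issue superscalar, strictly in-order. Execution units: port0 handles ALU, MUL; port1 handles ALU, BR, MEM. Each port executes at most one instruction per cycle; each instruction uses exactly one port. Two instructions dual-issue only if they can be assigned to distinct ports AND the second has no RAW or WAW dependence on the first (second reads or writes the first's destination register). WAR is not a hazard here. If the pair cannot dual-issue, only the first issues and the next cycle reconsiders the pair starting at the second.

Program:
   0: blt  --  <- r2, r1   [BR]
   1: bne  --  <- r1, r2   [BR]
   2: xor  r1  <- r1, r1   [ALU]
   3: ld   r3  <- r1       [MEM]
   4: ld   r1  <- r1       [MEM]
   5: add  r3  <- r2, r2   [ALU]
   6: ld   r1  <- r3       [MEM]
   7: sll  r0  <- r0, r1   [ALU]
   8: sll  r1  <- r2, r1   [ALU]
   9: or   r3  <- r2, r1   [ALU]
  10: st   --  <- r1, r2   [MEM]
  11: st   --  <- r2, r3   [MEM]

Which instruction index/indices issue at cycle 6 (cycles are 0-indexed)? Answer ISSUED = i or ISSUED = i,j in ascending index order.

t=0 i0:blt ; no-port BR/BR
t=1 i1+i2:bne xor ; dual
t=2 i3:ld ; no-port MEM/MEM
t=3 i4+i5:ld add ; dual
t=4 i6:ld ; RAW r1
t=5 i7+i8:sll sll ; dual
t=6 i9+i10:or st ; dual
t=7 i11:st ; tail

ISSUED = 9,10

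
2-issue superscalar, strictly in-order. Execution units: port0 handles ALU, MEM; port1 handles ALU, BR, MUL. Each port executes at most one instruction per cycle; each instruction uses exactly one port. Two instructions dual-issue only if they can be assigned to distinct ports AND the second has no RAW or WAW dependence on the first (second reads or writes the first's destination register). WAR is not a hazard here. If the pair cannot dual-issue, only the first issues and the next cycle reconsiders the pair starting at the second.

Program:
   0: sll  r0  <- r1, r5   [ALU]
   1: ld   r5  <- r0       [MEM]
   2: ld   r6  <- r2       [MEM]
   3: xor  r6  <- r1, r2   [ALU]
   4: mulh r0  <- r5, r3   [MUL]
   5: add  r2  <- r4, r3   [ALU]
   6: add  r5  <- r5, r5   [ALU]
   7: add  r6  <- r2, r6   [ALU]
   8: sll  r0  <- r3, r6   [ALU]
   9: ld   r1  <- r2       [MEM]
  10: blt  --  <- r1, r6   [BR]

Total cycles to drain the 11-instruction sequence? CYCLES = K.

CYCLES = 8

[0] i0  sll  -- RAW r0
[1] i1  ld  -- no-port MEM/MEM
[2] i2  ld  -- WAW r6
[3] i3&i4  xor;mulh  -- dual
[4] i5&i6  add;add  -- dual
[5] i7  add  -- RAW r6
[6] i8&i9  sll;ld  -- dual
[7] i10  blt  -- tail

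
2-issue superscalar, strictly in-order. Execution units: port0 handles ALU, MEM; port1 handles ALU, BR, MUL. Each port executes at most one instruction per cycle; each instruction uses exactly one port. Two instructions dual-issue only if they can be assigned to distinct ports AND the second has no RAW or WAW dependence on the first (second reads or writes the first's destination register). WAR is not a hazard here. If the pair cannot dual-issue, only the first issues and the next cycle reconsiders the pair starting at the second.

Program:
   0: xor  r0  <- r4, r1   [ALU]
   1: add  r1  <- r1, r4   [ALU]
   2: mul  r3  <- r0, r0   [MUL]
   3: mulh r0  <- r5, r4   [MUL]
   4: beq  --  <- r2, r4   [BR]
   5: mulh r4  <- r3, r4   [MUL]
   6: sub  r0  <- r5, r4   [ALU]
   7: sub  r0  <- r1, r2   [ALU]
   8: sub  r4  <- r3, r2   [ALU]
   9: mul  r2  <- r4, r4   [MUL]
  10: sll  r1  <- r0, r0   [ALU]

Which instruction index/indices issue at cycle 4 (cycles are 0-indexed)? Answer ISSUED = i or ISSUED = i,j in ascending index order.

0. xor.ALU+add.ALU @i0/i1  | dual
1. mul.MUL @i2  | no-port MUL/MUL
2. mulh.MUL @i3  | no-port MUL/BR
3. beq.BR @i4  | no-port BR/MUL
4. mulh.MUL @i5  | RAW r4
5. sub.ALU @i6  | WAW r0
6. sub.ALU+sub.ALU @i7/i8  | dual
7. mul.MUL+sll.ALU @i9/i10  | dual

ISSUED = 5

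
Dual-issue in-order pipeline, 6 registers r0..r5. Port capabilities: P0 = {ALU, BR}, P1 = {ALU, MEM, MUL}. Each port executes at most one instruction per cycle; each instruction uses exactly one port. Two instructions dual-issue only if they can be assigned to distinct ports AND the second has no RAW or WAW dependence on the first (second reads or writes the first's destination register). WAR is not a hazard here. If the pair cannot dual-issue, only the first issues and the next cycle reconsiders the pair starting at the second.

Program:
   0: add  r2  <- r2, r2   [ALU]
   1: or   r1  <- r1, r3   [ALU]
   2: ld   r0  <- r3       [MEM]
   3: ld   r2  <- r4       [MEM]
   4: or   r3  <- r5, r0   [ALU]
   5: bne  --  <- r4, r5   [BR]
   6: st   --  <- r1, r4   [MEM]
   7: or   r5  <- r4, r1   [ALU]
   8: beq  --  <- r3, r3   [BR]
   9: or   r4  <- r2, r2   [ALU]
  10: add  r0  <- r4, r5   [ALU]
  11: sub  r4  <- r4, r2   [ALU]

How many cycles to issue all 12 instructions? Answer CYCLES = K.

0. add.ALU or.ALU @i0/i1  | pair
1. ld.MEM @i2  | no-port MEM/MEM
2. ld.MEM or.ALU @i3/i4  | pair
3. bne.BR st.MEM @i5/i6  | pair
4. or.ALU beq.BR @i7/i8  | pair
5. or.ALU @i9  | RAW r4
6. add.ALU sub.ALU @i10/i11  | pair

CYCLES = 7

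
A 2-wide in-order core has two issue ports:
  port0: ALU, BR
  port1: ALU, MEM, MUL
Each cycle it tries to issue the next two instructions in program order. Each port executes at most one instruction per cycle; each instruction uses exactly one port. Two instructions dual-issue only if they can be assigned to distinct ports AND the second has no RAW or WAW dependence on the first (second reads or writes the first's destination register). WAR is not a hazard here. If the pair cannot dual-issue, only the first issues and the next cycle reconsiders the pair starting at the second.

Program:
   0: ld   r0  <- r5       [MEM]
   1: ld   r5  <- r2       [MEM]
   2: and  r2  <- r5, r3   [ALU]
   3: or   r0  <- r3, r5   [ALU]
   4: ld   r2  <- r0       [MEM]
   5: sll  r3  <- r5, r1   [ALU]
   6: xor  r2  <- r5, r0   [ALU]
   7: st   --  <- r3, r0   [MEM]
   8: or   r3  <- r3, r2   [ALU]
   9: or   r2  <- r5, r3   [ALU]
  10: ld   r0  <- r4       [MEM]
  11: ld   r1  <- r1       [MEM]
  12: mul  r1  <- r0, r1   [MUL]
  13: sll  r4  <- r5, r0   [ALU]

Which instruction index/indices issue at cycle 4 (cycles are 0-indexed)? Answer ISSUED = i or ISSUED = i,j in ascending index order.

0. ld.MEM @i0  | no-port MEM/MEM
1. ld.MEM @i1  | RAW r5
2. and.ALU/or.ALU @i2,i3  | pair
3. ld.MEM/sll.ALU @i4,i5  | pair
4. xor.ALU/st.MEM @i6,i7  | pair
5. or.ALU @i8  | RAW r3
6. or.ALU/ld.MEM @i9,i10  | pair
7. ld.MEM @i11  | no-port MEM/MUL
8. mul.MUL/sll.ALU @i12,i13  | pair

ISSUED = 6,7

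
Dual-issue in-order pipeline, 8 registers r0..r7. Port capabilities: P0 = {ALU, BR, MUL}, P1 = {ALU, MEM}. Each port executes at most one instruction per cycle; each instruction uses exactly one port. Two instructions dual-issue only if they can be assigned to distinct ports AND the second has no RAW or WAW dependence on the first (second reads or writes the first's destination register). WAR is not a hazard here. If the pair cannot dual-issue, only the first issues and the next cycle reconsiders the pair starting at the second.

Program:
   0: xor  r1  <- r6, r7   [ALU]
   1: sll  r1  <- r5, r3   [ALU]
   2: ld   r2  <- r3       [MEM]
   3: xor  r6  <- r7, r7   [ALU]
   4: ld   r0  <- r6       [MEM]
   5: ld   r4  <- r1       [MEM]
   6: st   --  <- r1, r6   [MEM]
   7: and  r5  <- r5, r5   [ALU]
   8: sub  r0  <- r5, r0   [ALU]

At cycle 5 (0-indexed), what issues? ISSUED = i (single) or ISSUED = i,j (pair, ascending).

[0] i0  xor  -- WAW r1
[1] i1,i2  sll/ld  -- 2-wide
[2] i3  xor  -- RAW r6
[3] i4  ld  -- no-port MEM/MEM
[4] i5  ld  -- no-port MEM/MEM
[5] i6,i7  st/and  -- 2-wide
[6] i8  sub  -- tail

ISSUED = 6,7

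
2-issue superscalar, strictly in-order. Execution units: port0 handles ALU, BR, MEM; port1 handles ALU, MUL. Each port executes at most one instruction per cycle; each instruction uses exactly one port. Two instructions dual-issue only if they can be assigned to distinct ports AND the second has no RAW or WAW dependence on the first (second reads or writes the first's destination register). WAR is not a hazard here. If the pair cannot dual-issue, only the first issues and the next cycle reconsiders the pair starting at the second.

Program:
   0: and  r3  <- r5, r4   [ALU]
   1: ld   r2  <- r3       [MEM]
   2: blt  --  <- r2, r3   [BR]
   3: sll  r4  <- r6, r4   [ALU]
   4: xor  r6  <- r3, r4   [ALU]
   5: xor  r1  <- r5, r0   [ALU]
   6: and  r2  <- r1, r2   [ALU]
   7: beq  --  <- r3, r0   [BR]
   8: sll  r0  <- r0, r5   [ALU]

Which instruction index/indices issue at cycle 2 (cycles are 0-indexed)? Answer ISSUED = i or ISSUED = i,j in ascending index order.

ISSUED = 2,3

[0] i0  and.ALU  -- RAW r3
[1] i1  ld.MEM  -- no-port MEM/BR
[2] i2&i3  blt.BR;sll.ALU  -- 2-wide
[3] i4&i5  xor.ALU;xor.ALU  -- 2-wide
[4] i6&i7  and.ALU;beq.BR  -- 2-wide
[5] i8  sll.ALU  -- tail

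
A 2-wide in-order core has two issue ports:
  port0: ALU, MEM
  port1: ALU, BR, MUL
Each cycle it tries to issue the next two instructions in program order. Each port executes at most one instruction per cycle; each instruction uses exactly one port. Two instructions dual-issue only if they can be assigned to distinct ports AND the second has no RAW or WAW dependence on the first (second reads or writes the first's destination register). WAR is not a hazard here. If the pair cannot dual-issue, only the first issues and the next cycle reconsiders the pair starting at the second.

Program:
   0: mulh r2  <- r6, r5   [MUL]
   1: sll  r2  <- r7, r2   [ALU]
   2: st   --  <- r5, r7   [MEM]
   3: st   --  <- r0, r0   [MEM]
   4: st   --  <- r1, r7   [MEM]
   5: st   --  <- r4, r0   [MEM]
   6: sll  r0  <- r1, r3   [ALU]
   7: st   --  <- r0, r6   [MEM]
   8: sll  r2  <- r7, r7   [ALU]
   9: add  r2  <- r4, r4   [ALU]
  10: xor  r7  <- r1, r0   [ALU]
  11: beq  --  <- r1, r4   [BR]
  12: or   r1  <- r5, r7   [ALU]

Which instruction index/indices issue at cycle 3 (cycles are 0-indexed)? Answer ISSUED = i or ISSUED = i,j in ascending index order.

#0 head=0: mulh i0 RAW+WAW r2
#1 head=1: sll st i1&i2 pair
#2 head=3: st i3 no-port MEM/MEM
#3 head=4: st i4 no-port MEM/MEM
#4 head=5: st sll i5&i6 pair
#5 head=7: st sll i7&i8 pair
#6 head=9: add xor i9&i10 pair
#7 head=11: beq or i11&i12 pair

ISSUED = 4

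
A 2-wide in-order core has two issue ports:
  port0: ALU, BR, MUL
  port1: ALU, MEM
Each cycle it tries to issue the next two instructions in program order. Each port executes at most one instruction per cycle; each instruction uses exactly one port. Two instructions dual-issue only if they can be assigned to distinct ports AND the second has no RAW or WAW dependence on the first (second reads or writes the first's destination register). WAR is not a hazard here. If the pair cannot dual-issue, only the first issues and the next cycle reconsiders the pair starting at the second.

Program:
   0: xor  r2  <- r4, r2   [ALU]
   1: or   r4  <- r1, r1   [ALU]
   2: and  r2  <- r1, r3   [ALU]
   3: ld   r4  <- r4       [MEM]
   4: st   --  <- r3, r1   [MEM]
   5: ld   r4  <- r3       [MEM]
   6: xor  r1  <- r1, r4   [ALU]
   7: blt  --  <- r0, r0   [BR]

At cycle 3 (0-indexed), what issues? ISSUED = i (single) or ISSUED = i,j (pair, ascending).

ISSUED = 5

0. xor+or @i0,i1  | dual
1. and+ld @i2,i3  | dual
2. st @i4  | no-port MEM/MEM
3. ld @i5  | RAW r4
4. xor+blt @i6,i7  | dual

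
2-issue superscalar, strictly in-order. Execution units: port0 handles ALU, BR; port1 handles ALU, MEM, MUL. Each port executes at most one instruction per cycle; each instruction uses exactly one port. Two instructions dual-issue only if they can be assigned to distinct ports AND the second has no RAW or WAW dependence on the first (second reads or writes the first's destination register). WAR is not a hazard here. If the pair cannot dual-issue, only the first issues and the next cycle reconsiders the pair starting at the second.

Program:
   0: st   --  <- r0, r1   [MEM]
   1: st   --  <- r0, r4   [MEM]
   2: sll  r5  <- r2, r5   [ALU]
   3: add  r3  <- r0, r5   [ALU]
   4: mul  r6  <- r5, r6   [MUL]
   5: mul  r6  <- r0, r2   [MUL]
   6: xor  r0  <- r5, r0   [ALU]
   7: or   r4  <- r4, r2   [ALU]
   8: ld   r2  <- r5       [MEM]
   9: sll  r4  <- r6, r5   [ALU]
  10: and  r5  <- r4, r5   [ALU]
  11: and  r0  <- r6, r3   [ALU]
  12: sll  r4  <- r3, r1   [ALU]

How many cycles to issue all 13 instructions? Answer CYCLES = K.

CYCLES = 8

0. st.MEM @i0  | no-port MEM/MEM
1. st.MEM;sll.ALU @i1+i2  | 2-wide
2. add.ALU;mul.MUL @i3+i4  | 2-wide
3. mul.MUL;xor.ALU @i5+i6  | 2-wide
4. or.ALU;ld.MEM @i7+i8  | 2-wide
5. sll.ALU @i9  | RAW r4
6. and.ALU;and.ALU @i10+i11  | 2-wide
7. sll.ALU @i12  | tail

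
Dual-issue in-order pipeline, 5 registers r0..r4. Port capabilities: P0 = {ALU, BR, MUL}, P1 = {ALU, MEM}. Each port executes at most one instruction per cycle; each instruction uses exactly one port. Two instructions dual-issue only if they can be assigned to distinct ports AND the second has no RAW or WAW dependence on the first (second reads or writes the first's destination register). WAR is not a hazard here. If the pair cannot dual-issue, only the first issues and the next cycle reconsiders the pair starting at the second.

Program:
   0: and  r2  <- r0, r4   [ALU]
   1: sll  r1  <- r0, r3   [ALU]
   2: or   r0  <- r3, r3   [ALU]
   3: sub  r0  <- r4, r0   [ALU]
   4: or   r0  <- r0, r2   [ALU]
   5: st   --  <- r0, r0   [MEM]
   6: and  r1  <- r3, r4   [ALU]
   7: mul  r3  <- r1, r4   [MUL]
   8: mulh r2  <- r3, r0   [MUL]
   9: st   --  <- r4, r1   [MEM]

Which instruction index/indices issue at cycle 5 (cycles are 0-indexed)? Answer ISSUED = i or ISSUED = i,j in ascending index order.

[0] i0,i1  and;sll  -- 2-wide
[1] i2  or  -- RAW+WAW r0
[2] i3  sub  -- RAW+WAW r0
[3] i4  or  -- RAW r0
[4] i5,i6  st;and  -- 2-wide
[5] i7  mul  -- no-port MUL/MUL
[6] i8,i9  mulh;st  -- 2-wide

ISSUED = 7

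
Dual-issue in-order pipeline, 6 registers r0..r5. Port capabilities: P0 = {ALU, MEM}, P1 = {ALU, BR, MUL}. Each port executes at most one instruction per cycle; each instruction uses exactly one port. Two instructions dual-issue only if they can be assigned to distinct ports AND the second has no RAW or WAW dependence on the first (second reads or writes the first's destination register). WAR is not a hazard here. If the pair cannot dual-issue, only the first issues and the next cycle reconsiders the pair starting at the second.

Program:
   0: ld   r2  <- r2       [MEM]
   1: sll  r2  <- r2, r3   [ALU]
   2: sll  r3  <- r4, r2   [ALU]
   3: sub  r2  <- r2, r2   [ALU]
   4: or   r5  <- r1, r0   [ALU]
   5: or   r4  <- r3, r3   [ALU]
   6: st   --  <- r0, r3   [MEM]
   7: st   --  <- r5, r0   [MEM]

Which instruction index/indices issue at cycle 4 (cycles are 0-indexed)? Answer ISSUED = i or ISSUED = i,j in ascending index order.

t=0 i0:ld ; RAW+WAW r2
t=1 i1:sll ; RAW r2
t=2 i2&i3:sll;sub ; dual
t=3 i4&i5:or;or ; dual
t=4 i6:st ; no-port MEM/MEM
t=5 i7:st ; tail

ISSUED = 6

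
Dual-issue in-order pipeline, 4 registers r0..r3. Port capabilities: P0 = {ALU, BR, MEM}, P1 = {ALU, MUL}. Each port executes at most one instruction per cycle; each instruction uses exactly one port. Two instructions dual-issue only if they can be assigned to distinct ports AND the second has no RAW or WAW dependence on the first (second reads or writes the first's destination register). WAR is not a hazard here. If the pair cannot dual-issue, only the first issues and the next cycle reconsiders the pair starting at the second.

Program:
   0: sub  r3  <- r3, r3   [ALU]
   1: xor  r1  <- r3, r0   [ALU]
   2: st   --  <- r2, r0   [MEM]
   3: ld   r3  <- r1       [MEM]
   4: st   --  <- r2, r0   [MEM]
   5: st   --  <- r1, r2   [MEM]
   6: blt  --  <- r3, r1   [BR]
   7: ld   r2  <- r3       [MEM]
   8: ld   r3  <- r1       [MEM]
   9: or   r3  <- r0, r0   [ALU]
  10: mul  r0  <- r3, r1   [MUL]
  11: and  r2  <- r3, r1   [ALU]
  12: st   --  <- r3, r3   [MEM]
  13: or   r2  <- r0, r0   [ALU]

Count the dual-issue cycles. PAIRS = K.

t=0 i0:sub ; RAW r3
t=1 i1,i2:xor;st ; pair
t=2 i3:ld ; no-port MEM/MEM
t=3 i4:st ; no-port MEM/MEM
t=4 i5:st ; no-port MEM/BR
t=5 i6:blt ; no-port BR/MEM
t=6 i7:ld ; no-port MEM/MEM
t=7 i8:ld ; WAW r3
t=8 i9:or ; RAW r3
t=9 i10,i11:mul;and ; pair
t=10 i12,i13:st;or ; pair

PAIRS = 3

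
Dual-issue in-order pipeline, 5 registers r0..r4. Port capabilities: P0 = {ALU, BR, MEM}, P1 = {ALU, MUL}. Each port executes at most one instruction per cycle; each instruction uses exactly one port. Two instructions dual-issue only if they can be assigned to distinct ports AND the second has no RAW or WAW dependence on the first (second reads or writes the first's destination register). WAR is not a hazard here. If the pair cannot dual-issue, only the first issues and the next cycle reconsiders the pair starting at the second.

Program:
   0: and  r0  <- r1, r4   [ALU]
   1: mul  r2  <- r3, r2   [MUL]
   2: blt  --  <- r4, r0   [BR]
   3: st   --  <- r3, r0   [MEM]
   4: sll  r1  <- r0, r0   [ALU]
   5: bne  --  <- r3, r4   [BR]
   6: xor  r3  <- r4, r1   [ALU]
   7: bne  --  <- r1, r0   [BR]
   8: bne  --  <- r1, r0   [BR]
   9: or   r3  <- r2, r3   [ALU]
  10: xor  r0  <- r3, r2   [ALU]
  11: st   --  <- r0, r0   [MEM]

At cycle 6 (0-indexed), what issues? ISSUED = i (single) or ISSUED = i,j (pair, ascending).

ISSUED = 10

c0: i0&i1 and.ALU/mul.MUL  pair
c1: i2 blt.BR  no-port BR/MEM
c2: i3&i4 st.MEM/sll.ALU  pair
c3: i5&i6 bne.BR/xor.ALU  pair
c4: i7 bne.BR  no-port BR/BR
c5: i8&i9 bne.BR/or.ALU  pair
c6: i10 xor.ALU  RAW r0
c7: i11 st.MEM  tail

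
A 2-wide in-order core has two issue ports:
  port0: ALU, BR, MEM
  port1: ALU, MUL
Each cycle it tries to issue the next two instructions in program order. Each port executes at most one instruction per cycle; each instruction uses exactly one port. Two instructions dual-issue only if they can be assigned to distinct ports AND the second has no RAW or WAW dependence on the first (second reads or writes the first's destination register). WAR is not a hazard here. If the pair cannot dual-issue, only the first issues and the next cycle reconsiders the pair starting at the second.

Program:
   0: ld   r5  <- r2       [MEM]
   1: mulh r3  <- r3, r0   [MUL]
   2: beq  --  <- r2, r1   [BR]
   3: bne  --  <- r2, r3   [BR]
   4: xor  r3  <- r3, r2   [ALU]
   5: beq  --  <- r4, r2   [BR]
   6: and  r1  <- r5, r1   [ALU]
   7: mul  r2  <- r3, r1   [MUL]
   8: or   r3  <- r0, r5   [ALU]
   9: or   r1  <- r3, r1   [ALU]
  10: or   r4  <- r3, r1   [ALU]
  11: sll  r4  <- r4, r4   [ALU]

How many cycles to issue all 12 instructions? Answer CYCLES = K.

CYCLES = 8

t=0 i0,i1:ld.MEM;mulh.MUL ; 2-wide
t=1 i2:beq.BR ; no-port BR/BR
t=2 i3,i4:bne.BR;xor.ALU ; 2-wide
t=3 i5,i6:beq.BR;and.ALU ; 2-wide
t=4 i7,i8:mul.MUL;or.ALU ; 2-wide
t=5 i9:or.ALU ; RAW r1
t=6 i10:or.ALU ; RAW+WAW r4
t=7 i11:sll.ALU ; tail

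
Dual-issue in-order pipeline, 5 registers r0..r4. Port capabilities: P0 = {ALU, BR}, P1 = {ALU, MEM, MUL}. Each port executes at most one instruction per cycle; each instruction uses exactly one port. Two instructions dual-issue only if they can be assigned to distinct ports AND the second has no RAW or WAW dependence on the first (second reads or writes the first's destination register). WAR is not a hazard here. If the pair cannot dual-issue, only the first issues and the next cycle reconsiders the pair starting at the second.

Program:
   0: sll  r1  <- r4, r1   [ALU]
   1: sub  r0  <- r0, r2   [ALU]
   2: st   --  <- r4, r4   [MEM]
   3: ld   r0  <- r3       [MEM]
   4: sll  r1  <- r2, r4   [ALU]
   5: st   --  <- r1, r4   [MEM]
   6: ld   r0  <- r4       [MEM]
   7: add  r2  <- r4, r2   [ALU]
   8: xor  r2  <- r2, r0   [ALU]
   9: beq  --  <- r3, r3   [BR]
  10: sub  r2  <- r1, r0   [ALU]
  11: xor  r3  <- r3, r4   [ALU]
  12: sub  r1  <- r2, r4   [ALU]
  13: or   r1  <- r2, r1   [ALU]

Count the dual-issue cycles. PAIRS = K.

t=0 i0+i1:sll+sub ; 2-wide
t=1 i2:st ; no-port MEM/MEM
t=2 i3+i4:ld+sll ; 2-wide
t=3 i5:st ; no-port MEM/MEM
t=4 i6+i7:ld+add ; 2-wide
t=5 i8+i9:xor+beq ; 2-wide
t=6 i10+i11:sub+xor ; 2-wide
t=7 i12:sub ; RAW+WAW r1
t=8 i13:or ; tail

PAIRS = 5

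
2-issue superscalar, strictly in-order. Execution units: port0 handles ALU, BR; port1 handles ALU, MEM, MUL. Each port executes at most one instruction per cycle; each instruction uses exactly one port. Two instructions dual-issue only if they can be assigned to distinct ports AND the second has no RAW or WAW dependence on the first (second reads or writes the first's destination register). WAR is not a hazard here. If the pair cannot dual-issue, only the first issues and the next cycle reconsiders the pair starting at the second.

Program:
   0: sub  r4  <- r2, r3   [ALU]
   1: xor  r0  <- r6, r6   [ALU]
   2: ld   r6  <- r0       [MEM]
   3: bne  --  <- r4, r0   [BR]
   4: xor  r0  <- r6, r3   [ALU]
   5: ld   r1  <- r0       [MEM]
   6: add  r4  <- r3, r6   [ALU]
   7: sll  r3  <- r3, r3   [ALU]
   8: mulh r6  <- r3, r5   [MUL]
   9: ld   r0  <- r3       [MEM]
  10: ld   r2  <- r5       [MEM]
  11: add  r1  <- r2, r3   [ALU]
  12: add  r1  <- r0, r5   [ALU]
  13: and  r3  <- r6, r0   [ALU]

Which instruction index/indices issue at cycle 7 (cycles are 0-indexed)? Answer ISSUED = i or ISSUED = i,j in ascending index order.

[0] i0+i1  sub.ALU+xor.ALU  -- 2-wide
[1] i2+i3  ld.MEM+bne.BR  -- 2-wide
[2] i4  xor.ALU  -- RAW r0
[3] i5+i6  ld.MEM+add.ALU  -- 2-wide
[4] i7  sll.ALU  -- RAW r3
[5] i8  mulh.MUL  -- no-port MUL/MEM
[6] i9  ld.MEM  -- no-port MEM/MEM
[7] i10  ld.MEM  -- RAW r2
[8] i11  add.ALU  -- WAW r1
[9] i12+i13  add.ALU+and.ALU  -- 2-wide

ISSUED = 10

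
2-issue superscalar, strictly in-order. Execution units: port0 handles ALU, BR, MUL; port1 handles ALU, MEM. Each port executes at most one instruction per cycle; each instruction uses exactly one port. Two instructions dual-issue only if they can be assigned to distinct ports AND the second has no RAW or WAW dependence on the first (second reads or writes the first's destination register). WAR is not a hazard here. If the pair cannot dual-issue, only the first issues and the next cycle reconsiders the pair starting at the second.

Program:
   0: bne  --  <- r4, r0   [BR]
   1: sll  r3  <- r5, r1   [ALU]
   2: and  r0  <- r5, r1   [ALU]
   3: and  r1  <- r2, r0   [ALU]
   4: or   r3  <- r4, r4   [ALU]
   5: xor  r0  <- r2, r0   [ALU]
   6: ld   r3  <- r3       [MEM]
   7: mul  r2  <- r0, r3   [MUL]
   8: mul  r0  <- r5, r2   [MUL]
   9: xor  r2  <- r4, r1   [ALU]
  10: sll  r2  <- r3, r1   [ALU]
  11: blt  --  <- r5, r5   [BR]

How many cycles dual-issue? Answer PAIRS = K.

c0: i0+i1 bne.BR;sll.ALU  2-wide
c1: i2 and.ALU  RAW r0
c2: i3+i4 and.ALU;or.ALU  2-wide
c3: i5+i6 xor.ALU;ld.MEM  2-wide
c4: i7 mul.MUL  no-port MUL/MUL
c5: i8+i9 mul.MUL;xor.ALU  2-wide
c6: i10+i11 sll.ALU;blt.BR  2-wide

PAIRS = 5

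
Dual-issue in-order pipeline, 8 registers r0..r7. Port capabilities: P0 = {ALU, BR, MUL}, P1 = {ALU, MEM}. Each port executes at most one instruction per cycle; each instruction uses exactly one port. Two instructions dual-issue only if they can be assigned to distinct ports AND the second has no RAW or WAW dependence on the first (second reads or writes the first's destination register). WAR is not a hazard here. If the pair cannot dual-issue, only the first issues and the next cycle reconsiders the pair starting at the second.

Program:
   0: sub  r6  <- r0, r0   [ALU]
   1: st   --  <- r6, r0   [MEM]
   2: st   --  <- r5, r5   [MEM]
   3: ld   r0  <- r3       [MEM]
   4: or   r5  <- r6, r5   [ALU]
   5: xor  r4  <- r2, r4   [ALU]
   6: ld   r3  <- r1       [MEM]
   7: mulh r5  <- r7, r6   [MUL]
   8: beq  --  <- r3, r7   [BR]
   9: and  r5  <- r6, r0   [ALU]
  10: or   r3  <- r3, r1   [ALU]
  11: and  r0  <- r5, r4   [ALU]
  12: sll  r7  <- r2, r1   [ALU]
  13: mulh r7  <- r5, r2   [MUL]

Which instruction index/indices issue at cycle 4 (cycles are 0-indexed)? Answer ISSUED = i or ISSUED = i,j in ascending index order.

ISSUED = 5,6

  cy0 -> i0 (sub) RAW r6
  cy1 -> i1 (st) no-port MEM/MEM
  cy2 -> i2 (st) no-port MEM/MEM
  cy3 -> i3,i4 (ld or) dual
  cy4 -> i5,i6 (xor ld) dual
  cy5 -> i7 (mulh) no-port MUL/BR
  cy6 -> i8,i9 (beq and) dual
  cy7 -> i10,i11 (or and) dual
  cy8 -> i12 (sll) WAW r7
  cy9 -> i13 (mulh) tail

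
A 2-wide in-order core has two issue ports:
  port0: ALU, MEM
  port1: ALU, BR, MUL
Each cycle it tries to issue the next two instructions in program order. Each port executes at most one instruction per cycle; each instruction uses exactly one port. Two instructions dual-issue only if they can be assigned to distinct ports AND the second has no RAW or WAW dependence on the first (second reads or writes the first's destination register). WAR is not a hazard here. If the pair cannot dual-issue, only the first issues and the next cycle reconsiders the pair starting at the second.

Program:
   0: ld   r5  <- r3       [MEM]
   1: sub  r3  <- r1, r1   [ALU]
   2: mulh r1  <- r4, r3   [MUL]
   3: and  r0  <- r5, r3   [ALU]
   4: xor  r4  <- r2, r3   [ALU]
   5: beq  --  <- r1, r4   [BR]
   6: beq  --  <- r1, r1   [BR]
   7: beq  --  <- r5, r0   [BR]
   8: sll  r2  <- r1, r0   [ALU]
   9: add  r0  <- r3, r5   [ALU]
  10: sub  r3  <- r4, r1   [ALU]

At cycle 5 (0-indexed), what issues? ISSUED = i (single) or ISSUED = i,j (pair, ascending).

ISSUED = 7,8

t=0 i0,i1:ld+sub ; dual
t=1 i2,i3:mulh+and ; dual
t=2 i4:xor ; RAW r4
t=3 i5:beq ; no-port BR/BR
t=4 i6:beq ; no-port BR/BR
t=5 i7,i8:beq+sll ; dual
t=6 i9,i10:add+sub ; dual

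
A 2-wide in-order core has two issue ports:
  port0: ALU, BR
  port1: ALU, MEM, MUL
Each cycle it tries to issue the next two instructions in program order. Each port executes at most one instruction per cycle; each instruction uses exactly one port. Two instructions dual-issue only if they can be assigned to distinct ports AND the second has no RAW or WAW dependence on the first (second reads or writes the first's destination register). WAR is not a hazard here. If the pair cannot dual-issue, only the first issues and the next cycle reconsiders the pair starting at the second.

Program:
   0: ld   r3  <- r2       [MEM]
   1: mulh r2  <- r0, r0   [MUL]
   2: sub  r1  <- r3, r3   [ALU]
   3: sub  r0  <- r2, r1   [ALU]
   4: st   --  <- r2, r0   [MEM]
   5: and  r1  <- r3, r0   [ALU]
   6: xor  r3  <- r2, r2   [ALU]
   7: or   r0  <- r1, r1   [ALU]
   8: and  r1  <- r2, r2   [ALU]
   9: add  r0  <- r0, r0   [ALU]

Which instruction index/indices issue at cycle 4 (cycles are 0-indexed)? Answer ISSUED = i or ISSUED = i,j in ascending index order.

c0: i0 ld.MEM  no-port MEM/MUL
c1: i1,i2 mulh.MUL/sub.ALU  2-wide
c2: i3 sub.ALU  RAW r0
c3: i4,i5 st.MEM/and.ALU  2-wide
c4: i6,i7 xor.ALU/or.ALU  2-wide
c5: i8,i9 and.ALU/add.ALU  2-wide

ISSUED = 6,7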